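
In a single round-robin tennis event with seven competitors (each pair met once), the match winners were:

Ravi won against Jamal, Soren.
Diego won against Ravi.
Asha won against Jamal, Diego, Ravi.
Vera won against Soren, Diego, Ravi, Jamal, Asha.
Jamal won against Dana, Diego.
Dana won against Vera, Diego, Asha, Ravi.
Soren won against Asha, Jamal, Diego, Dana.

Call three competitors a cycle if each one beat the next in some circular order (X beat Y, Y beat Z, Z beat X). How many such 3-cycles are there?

8

Win totals: Ravi 2, Vera 5, Jamal 2, Soren 4, Asha 3, Diego 1, Dana 4.
A competitor with w wins dominates both others in C(w,2) triples; summing gives 1 + 10 + 1 + 6 + 3 + 0 + 6 = 27 transitive triples.
Total triples C(7,3) = 35, so cyclic triples = 35 − 27 = 8.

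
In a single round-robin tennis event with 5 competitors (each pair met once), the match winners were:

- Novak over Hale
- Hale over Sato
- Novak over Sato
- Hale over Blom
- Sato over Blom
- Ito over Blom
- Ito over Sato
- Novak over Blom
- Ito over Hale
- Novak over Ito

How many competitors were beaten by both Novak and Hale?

Novak beat: Hale, Sato, Ito, Blom.
Hale beat: Sato, Blom.
Both beat: Sato, Blom — 2.

2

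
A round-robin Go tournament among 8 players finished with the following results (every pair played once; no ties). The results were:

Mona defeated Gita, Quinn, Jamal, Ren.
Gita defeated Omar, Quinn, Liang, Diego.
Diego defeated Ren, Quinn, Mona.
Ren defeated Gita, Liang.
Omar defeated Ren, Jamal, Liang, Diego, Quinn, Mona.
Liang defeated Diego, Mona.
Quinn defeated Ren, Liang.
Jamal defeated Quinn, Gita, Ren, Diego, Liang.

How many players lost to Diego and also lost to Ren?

Diego beat: Ren, Mona, Quinn.
Ren beat: Liang, Gita.
No one was beaten by both.

0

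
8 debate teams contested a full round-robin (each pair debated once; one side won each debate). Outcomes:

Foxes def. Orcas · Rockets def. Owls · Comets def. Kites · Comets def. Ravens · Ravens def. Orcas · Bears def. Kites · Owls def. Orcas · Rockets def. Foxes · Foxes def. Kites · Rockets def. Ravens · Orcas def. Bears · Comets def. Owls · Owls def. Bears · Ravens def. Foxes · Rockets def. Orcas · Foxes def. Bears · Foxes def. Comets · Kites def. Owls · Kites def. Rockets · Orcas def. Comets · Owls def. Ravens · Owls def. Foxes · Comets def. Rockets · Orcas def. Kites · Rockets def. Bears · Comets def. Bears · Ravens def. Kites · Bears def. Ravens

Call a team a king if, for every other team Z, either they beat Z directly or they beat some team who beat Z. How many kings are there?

4

Kites cannot reach Comets in two steps.
Comets reaches everyone (king).
Bears cannot reach Comets in two steps.
Owls cannot reach Rockets in two steps.
Rockets reaches everyone (king).
Orcas cannot reach Foxes in two steps.
Foxes reaches everyone (king).
Ravens reaches everyone (king).
Kings: Comets, Rockets, Foxes, Ravens — 4.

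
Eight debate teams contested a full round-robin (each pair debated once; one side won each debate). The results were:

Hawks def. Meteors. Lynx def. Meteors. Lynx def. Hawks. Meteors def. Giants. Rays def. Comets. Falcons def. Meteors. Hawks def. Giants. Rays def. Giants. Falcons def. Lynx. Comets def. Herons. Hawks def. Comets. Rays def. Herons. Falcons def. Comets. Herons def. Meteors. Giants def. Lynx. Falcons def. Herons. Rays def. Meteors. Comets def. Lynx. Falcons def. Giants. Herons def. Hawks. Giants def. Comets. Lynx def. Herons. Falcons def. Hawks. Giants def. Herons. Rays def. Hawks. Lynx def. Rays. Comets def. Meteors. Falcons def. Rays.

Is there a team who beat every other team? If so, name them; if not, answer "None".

Falcons

Falcons has 7 wins out of 7 opponents — a perfect record.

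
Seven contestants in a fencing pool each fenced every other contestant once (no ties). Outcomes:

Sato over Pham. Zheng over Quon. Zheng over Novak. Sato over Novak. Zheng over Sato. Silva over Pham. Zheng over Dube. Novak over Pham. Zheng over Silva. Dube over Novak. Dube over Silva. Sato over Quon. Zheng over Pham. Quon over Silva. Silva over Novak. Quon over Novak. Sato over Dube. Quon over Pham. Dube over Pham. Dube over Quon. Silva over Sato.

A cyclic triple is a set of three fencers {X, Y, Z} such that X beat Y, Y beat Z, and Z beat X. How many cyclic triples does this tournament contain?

Win totals: Pham 0, Quon 3, Silva 3, Zheng 6, Dube 4, Sato 4, Novak 1.
A fencer with w wins dominates both others in C(w,2) triples; summing gives 0 + 3 + 3 + 15 + 6 + 6 + 0 = 33 transitive triples.
Total triples C(7,3) = 35, so cyclic triples = 35 − 33 = 2.

2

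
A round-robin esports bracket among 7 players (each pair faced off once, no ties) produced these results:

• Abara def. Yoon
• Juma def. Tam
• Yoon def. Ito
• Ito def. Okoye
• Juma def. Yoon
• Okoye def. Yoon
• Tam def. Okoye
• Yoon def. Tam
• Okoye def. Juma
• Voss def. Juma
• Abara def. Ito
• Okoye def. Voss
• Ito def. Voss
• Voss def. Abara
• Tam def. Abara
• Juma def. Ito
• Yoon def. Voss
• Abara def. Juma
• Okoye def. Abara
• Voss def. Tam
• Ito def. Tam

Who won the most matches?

Okoye

Win totals: Yoon 3, Okoye 4, Juma 3, Tam 2, Abara 3, Voss 3, Ito 3.
Okoye leads with 4 wins (next highest: 3).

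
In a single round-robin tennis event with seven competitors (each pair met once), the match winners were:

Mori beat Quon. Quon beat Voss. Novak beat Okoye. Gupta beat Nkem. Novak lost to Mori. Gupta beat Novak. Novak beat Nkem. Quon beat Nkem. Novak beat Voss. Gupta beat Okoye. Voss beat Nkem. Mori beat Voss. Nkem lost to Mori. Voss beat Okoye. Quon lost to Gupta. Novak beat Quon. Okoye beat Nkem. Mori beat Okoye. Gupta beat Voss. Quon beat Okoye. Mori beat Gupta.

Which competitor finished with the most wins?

Win totals: Gupta 5, Voss 2, Okoye 1, Mori 6, Nkem 0, Quon 3, Novak 4.
Mori leads with 6 wins (next highest: 5).

Mori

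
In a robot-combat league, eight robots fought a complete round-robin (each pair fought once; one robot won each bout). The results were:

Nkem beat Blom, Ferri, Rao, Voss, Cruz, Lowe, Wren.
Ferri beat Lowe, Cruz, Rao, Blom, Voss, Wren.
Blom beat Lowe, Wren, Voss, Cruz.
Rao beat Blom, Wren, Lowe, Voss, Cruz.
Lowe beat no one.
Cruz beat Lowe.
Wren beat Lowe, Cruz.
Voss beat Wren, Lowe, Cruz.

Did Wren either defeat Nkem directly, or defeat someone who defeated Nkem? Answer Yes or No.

No

Wren did not beat Nkem directly.
Wren beat Cruz, Lowe, but each of them lost to Nkem. No two-step path.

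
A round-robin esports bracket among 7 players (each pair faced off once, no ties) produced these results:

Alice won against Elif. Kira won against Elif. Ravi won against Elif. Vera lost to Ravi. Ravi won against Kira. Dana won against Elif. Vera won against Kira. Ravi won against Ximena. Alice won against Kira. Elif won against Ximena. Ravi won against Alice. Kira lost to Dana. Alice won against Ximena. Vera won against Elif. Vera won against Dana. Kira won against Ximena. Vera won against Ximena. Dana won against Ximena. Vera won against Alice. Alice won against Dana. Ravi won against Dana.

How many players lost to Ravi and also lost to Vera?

Ravi beat: Kira, Dana, Ximena, Elif, Vera, Alice.
Vera beat: Kira, Dana, Ximena, Elif, Alice.
Both beat: Kira, Dana, Ximena, Elif, Alice — 5.

5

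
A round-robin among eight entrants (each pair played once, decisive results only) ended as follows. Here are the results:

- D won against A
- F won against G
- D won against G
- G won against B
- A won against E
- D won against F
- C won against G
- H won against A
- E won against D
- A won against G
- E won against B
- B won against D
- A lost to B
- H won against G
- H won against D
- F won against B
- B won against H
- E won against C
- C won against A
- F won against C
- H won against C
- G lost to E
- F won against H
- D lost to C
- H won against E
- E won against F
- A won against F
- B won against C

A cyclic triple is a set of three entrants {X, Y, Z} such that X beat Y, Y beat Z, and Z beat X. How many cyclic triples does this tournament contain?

15

Win totals: A 3, B 4, C 3, D 3, E 5, F 4, G 1, H 5.
An entrant with w wins dominates both others in C(w,2) triples; summing gives 3 + 6 + 3 + 3 + 10 + 6 + 0 + 10 = 41 transitive triples.
Total triples C(8,3) = 56, so cyclic triples = 56 − 41 = 15.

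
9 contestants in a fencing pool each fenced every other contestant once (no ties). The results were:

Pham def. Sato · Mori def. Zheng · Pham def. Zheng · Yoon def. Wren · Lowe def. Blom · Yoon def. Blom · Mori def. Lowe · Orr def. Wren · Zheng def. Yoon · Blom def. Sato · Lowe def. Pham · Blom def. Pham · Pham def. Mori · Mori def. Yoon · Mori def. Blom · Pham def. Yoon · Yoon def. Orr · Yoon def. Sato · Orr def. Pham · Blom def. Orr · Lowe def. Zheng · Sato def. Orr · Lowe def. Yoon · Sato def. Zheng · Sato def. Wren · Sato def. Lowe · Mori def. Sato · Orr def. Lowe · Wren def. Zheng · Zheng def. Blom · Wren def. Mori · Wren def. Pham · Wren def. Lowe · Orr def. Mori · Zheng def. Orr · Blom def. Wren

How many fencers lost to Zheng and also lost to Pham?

1

Zheng beat: Blom, Orr, Yoon.
Pham beat: Zheng, Mori, Sato, Yoon.
Both beat: Yoon — 1.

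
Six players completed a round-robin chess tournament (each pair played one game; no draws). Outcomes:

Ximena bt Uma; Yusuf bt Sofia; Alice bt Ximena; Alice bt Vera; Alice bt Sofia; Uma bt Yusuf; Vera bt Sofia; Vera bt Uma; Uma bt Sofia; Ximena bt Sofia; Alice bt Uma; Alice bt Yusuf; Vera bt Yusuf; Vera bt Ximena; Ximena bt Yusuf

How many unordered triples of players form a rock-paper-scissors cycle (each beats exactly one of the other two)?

0

Of the C(6,3) = 20 triples, the cyclic ones are: none.
That is 0.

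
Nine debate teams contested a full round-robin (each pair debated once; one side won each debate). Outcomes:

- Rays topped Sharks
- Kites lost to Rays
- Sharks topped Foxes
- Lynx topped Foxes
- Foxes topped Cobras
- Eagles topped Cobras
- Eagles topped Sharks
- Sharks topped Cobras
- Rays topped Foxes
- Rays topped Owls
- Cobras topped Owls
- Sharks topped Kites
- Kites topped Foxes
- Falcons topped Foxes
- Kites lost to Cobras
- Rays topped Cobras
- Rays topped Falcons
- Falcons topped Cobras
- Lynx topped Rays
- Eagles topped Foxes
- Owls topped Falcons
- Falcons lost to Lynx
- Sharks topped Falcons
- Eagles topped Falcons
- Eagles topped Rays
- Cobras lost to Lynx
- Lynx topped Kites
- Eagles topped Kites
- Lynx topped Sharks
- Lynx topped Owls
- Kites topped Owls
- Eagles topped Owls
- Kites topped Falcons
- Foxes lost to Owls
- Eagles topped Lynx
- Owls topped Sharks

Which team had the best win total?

Eagles

Win totals: Kites 3, Foxes 1, Lynx 7, Owls 3, Falcons 2, Rays 6, Eagles 8, Cobras 2, Sharks 4.
Eagles leads with 8 wins (next highest: 7).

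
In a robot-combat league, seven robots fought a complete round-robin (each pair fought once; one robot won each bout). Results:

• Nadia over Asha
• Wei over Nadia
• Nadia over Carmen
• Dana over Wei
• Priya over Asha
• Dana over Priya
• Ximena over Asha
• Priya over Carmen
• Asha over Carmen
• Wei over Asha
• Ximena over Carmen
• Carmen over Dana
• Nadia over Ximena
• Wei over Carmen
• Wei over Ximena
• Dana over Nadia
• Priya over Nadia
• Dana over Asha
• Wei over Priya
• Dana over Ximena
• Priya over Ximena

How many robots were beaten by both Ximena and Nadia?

Ximena beat: Carmen, Asha.
Nadia beat: Ximena, Carmen, Asha.
Both beat: Carmen, Asha — 2.

2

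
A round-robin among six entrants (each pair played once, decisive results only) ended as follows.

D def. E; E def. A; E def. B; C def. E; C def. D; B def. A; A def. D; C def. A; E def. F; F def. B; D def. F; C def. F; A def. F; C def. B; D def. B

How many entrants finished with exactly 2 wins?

1

Win totals: A 2, B 1, C 5, D 3, E 3, F 1.
Exactly 2: A — 1 entrant.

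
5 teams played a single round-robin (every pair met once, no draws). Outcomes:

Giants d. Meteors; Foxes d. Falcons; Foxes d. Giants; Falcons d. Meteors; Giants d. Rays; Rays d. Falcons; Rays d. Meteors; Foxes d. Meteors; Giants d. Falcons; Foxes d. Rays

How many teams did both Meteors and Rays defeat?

Meteors beat: no one.
Rays beat: Falcons, Meteors.
No one was beaten by both.

0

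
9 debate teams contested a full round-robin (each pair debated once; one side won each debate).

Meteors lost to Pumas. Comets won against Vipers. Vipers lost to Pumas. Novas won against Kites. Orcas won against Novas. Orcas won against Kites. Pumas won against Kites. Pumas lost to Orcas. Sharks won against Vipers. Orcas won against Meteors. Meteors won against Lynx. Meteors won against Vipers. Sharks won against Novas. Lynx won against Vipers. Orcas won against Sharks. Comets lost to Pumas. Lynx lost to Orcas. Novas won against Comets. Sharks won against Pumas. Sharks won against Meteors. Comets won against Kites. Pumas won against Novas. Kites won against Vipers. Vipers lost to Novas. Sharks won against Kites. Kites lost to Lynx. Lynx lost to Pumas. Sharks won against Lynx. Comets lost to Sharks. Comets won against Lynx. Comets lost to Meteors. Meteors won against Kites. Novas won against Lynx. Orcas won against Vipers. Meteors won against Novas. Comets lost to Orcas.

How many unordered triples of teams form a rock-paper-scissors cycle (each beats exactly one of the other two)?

Win totals: Vipers 0, Lynx 2, Meteors 5, Novas 4, Pumas 6, Sharks 7, Comets 3, Orcas 8, Kites 1.
A team with w wins dominates both others in C(w,2) triples; summing gives 0 + 1 + 10 + 6 + 15 + 21 + 3 + 28 + 0 = 84 transitive triples.
Total triples C(9,3) = 84, so cyclic triples = 84 − 84 = 0.

0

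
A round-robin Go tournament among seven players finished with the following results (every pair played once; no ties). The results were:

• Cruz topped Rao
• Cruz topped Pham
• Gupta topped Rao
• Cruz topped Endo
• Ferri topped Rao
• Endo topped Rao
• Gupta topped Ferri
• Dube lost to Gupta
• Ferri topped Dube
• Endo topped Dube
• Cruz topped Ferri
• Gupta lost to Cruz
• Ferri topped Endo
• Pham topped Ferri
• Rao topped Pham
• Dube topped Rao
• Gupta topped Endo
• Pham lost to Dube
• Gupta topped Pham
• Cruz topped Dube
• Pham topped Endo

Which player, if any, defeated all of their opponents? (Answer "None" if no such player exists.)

Cruz

Cruz has 6 wins out of 6 opponents — a perfect record.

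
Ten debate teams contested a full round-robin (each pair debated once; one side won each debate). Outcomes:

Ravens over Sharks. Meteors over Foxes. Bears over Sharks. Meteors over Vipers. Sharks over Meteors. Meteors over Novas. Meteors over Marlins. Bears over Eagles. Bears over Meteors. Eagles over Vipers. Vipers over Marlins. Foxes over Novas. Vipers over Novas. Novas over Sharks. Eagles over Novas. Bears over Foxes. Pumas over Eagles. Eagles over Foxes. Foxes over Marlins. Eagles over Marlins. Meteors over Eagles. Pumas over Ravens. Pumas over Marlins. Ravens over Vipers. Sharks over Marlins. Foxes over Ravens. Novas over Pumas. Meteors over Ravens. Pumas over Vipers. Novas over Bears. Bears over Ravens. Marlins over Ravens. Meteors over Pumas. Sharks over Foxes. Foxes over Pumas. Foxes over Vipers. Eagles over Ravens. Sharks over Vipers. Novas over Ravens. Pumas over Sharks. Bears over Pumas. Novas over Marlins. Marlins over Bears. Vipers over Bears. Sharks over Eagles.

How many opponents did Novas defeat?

Novas' results: beat Pumas, Marlins, Ravens, Bears, Sharks; lost to Vipers, Meteors, Eagles, Foxes.
That is 5 wins.

5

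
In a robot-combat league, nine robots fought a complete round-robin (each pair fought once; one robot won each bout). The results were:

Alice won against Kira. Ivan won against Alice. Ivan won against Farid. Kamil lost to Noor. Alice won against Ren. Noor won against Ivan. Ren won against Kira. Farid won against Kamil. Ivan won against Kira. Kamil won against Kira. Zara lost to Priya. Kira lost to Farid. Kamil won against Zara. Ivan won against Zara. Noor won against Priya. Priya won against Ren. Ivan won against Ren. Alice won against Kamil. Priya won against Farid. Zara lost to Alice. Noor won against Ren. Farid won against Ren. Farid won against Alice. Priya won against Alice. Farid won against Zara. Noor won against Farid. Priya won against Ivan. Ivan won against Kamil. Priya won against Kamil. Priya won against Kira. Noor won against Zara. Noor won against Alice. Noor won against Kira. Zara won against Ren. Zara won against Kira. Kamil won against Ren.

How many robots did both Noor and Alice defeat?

4

Noor beat: Priya, Ivan, Kira, Alice, Farid, Ren, Kamil, Zara.
Alice beat: Kira, Ren, Kamil, Zara.
Both beat: Kira, Ren, Kamil, Zara — 4.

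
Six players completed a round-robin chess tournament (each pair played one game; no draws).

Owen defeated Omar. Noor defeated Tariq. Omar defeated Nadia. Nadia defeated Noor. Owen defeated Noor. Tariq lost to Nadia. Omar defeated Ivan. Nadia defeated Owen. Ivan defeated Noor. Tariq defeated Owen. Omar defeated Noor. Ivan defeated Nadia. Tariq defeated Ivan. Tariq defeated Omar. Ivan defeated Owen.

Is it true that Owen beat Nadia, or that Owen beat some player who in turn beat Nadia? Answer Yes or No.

Yes

Owen did not beat Nadia directly.
Owen beat Omar, Noor. Of those, Omar beat Nadia.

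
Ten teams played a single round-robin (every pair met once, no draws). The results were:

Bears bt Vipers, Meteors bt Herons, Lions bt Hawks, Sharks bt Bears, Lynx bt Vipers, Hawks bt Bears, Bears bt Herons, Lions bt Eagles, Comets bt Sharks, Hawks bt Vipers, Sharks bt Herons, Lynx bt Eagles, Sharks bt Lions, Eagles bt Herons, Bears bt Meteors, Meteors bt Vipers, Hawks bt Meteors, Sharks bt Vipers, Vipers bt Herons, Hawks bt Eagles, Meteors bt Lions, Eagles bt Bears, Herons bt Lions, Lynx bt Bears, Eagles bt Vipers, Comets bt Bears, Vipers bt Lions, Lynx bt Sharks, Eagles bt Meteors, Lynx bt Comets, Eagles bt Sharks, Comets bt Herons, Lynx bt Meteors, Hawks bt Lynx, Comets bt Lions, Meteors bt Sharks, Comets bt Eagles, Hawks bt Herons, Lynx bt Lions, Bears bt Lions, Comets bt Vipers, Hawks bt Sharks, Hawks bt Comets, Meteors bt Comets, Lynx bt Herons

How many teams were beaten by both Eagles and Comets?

Eagles beat: Bears, Sharks, Meteors, Vipers, Herons.
Comets beat: Eagles, Lions, Bears, Sharks, Vipers, Herons.
Both beat: Bears, Sharks, Vipers, Herons — 4.

4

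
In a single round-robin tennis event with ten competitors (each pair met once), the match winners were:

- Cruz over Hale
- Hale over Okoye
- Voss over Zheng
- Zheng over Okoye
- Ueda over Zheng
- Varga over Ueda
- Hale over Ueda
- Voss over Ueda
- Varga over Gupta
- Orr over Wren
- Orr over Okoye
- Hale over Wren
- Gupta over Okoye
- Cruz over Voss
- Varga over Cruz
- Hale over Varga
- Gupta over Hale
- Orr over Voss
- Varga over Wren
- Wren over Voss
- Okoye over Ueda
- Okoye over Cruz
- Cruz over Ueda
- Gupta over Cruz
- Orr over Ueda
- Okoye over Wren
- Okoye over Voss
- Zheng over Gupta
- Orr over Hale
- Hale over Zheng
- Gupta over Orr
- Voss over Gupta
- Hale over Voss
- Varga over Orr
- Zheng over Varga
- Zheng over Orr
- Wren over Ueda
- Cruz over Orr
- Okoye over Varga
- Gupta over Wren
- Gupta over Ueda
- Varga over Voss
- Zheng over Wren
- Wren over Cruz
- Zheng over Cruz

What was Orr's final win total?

5

Orr's results: beat Wren, Ueda, Voss, Okoye, Hale; lost to Zheng, Varga, Cruz, Gupta.
That is 5 wins.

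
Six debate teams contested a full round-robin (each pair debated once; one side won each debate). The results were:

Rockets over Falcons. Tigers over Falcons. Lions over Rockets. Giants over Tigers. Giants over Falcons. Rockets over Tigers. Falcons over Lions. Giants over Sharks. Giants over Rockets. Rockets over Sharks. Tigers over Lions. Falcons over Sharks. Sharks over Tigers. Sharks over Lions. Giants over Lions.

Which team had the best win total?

Giants

Win totals: Giants 5, Sharks 2, Falcons 2, Lions 1, Tigers 2, Rockets 3.
Giants leads with 5 wins (next highest: 3).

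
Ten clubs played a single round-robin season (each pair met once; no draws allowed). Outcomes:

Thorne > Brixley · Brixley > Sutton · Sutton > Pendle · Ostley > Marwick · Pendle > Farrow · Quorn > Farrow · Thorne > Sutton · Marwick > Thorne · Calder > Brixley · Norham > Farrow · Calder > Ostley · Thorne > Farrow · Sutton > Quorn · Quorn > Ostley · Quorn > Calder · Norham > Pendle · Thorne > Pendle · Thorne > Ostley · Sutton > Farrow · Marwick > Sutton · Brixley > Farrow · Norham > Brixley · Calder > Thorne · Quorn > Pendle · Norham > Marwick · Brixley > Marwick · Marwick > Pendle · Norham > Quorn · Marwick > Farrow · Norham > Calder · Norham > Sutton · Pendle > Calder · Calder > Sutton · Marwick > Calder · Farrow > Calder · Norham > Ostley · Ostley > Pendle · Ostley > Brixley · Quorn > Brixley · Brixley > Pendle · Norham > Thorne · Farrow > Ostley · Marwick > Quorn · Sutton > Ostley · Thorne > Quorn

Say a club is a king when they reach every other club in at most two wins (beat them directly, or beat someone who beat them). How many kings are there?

1

Brixley cannot reach Norham in two steps.
Farrow cannot reach Quorn, Norham in two steps.
Marwick cannot reach Norham in two steps.
Quorn cannot reach Norham in two steps.
Norham reaches everyone (king).
Calder cannot reach Norham in two steps.
Ostley cannot reach Norham in two steps.
Sutton cannot reach Norham, Thorne in two steps.
Pendle cannot reach Marwick, Quorn, Norham in two steps.
Thorne cannot reach Norham in two steps.
Kings: Norham — 1.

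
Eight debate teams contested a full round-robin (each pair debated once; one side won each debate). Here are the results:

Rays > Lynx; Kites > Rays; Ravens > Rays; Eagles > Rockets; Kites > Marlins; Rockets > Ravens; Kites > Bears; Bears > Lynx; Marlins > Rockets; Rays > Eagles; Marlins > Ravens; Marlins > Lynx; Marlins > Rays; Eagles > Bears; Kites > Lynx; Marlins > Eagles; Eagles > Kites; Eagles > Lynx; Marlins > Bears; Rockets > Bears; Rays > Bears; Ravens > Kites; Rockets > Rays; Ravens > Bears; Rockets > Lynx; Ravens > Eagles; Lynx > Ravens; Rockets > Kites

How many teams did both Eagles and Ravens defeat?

Eagles beat: Bears, Rockets, Lynx, Kites.
Ravens beat: Eagles, Bears, Kites, Rays.
Both beat: Bears, Kites — 2.

2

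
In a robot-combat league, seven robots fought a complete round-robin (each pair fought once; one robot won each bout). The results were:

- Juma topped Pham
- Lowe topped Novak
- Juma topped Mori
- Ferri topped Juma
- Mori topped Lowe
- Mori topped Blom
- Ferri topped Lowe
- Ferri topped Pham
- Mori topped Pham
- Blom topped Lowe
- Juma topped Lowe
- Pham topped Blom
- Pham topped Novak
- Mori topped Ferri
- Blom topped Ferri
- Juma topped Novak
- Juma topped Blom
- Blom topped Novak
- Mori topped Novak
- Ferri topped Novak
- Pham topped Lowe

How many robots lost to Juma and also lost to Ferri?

3

Juma beat: Novak, Blom, Mori, Pham, Lowe.
Ferri beat: Juma, Novak, Pham, Lowe.
Both beat: Novak, Pham, Lowe — 3.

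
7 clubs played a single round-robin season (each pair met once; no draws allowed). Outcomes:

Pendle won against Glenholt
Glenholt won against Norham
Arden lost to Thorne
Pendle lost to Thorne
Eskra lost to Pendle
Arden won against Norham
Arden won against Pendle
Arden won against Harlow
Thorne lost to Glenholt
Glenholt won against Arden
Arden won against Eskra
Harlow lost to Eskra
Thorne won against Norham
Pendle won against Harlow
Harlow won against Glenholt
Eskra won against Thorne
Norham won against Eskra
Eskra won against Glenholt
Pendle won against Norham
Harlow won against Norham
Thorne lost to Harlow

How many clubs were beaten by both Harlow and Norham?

Harlow beat: Norham, Glenholt, Thorne.
Norham beat: Eskra.
No one was beaten by both.

0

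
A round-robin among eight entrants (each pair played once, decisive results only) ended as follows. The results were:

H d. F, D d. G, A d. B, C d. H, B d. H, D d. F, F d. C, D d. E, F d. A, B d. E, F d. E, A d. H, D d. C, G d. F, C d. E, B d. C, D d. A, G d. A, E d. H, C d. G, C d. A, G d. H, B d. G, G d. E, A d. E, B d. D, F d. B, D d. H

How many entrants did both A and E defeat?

A beat: B, E, H.
E beat: H.
Both beat: H — 1.

1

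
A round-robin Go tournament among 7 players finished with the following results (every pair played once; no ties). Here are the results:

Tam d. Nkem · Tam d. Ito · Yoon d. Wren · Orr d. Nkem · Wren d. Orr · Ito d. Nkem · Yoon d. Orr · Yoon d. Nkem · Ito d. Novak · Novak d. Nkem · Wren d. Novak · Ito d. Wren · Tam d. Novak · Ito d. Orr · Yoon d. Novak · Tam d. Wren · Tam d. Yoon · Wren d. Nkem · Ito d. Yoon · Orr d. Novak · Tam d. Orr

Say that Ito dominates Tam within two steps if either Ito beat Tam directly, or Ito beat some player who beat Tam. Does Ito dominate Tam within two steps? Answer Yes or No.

No

Ito did not beat Tam directly.
Ito beat Yoon, Orr, Novak, Nkem, Wren, but each of them lost to Tam. No two-step path.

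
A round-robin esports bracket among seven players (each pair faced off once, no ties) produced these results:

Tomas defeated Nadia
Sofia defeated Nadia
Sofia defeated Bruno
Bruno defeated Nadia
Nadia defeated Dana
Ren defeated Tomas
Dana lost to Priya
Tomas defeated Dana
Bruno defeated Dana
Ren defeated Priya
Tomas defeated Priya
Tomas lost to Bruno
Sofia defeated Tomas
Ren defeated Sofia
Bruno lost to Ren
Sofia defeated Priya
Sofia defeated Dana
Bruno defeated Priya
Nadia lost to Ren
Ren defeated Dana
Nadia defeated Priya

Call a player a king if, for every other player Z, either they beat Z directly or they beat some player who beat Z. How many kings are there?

1

Bruno cannot reach Sofia, Ren in two steps.
Sofia cannot reach Ren in two steps.
Nadia cannot reach Bruno, Sofia, Tomas, Ren in two steps.
Priya cannot reach Bruno, Sofia, Nadia, Tomas, Ren in two steps.
Tomas cannot reach Bruno, Sofia, Ren in two steps.
Ren reaches everyone (king).
Dana cannot reach Bruno, Sofia, Nadia, Priya, Tomas, Ren in two steps.
Kings: Ren — 1.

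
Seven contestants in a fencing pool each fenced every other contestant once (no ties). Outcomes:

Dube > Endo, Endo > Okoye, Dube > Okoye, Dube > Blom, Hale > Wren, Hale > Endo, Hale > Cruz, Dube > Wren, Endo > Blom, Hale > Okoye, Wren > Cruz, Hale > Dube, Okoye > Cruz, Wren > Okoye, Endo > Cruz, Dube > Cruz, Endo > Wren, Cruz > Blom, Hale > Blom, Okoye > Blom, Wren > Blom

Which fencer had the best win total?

Win totals: Hale 6, Dube 5, Endo 4, Wren 3, Blom 0, Okoye 2, Cruz 1.
Hale leads with 6 wins (next highest: 5).

Hale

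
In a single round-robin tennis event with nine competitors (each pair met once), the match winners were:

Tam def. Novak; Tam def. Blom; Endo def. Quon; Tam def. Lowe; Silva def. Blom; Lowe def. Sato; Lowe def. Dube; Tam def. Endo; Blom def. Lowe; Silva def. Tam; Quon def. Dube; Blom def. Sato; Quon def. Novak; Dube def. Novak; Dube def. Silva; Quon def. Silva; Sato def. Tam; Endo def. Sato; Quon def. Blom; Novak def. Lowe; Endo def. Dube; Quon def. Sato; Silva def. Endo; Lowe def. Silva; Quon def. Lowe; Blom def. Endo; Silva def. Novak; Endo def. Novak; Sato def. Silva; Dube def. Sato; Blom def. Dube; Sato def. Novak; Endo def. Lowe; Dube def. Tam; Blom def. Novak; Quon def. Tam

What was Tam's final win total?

4

Tam's results: beat Lowe, Novak, Endo, Blom; lost to Silva, Quon, Dube, Sato.
That is 4 wins.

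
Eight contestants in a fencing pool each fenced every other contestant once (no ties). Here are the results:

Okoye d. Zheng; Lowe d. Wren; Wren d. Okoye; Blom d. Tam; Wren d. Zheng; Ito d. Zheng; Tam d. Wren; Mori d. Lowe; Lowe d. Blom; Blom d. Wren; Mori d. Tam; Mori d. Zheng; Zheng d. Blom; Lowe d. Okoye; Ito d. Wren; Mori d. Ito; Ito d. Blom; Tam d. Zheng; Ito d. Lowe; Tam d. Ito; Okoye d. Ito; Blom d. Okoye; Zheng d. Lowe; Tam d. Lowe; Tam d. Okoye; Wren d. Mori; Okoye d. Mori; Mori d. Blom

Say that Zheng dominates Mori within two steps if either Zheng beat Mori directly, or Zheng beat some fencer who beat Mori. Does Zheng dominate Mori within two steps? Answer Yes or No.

Zheng did not beat Mori directly.
Zheng beat Blom, Lowe, but each of them lost to Mori. No two-step path.

No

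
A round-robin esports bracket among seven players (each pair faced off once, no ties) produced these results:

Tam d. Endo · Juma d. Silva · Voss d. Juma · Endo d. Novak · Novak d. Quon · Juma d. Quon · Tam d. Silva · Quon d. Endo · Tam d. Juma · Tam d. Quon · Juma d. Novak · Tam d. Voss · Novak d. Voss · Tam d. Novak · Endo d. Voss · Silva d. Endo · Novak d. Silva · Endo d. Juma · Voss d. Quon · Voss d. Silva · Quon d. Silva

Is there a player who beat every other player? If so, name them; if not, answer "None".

Tam

Tam has 6 wins out of 6 opponents — a perfect record.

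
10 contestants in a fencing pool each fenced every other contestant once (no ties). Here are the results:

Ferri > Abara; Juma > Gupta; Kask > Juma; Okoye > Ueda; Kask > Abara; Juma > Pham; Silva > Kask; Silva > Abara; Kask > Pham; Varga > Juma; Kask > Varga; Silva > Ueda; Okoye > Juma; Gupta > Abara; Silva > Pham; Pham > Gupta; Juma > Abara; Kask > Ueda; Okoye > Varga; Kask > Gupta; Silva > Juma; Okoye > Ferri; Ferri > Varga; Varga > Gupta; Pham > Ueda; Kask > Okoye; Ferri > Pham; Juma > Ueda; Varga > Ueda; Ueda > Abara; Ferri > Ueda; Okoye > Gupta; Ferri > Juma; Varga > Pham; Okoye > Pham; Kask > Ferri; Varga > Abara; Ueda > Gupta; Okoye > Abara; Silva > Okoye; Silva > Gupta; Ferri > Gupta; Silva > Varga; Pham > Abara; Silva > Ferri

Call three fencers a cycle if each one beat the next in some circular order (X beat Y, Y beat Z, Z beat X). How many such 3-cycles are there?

Win totals: Ueda 2, Abara 0, Silva 9, Gupta 1, Juma 4, Kask 8, Pham 3, Okoye 7, Varga 5, Ferri 6.
A fencer with w wins dominates both others in C(w,2) triples; summing gives 1 + 0 + 36 + 0 + 6 + 28 + 3 + 21 + 10 + 15 = 120 transitive triples.
Total triples C(10,3) = 120, so cyclic triples = 120 − 120 = 0.

0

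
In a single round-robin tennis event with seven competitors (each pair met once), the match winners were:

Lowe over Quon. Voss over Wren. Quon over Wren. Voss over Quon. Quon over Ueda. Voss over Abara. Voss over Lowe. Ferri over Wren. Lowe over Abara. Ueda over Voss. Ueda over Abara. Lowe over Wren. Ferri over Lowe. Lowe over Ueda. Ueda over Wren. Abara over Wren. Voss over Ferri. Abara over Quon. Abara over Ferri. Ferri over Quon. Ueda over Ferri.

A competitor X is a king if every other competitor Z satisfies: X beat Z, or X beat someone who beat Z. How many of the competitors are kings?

Wren cannot reach Voss, Lowe, Ferri, Quon, Abara, Ueda in two steps.
Voss reaches everyone (king).
Lowe reaches everyone (king).
Ferri cannot reach Voss in two steps.
Quon cannot reach Lowe in two steps.
Abara cannot reach Voss in two steps.
Ueda reaches everyone (king).
Kings: Voss, Lowe, Ueda — 3.

3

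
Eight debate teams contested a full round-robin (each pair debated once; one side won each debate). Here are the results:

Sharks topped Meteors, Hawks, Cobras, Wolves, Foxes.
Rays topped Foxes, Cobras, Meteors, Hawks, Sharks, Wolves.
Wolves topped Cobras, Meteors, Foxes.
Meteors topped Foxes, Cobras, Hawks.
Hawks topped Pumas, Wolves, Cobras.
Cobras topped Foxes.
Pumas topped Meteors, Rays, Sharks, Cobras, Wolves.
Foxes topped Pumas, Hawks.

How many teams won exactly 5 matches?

2

Win totals: Meteors 3, Cobras 1, Hawks 3, Wolves 3, Sharks 5, Pumas 5, Rays 6, Foxes 2.
Exactly 5: Sharks, Pumas — 2 teams.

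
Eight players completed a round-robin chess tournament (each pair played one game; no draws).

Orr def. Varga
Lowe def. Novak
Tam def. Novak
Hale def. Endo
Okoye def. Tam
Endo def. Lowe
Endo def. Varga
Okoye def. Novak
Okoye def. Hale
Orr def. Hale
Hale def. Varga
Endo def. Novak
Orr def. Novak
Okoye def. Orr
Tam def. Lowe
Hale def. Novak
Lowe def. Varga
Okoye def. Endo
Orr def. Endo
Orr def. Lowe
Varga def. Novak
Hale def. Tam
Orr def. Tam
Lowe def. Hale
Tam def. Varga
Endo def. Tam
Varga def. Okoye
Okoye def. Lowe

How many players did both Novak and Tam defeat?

0

Novak beat: no one.
Tam beat: Novak, Lowe, Varga.
No one was beaten by both.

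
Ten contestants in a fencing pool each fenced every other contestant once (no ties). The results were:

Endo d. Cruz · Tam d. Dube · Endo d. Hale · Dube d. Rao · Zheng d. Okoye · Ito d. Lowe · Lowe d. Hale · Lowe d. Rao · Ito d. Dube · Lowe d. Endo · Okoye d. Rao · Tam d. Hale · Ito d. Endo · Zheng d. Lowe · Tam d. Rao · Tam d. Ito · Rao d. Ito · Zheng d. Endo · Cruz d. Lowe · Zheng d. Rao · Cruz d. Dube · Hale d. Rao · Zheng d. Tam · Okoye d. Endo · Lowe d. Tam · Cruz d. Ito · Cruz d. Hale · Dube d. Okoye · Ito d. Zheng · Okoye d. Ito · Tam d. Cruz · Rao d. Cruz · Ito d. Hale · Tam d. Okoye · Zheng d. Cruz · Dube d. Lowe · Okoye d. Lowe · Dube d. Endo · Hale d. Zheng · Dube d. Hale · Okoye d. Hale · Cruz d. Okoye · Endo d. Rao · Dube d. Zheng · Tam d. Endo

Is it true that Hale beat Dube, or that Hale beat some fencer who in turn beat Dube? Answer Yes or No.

Hale did not beat Dube directly.
Hale beat Zheng, Rao, but each of them lost to Dube. No two-step path.

No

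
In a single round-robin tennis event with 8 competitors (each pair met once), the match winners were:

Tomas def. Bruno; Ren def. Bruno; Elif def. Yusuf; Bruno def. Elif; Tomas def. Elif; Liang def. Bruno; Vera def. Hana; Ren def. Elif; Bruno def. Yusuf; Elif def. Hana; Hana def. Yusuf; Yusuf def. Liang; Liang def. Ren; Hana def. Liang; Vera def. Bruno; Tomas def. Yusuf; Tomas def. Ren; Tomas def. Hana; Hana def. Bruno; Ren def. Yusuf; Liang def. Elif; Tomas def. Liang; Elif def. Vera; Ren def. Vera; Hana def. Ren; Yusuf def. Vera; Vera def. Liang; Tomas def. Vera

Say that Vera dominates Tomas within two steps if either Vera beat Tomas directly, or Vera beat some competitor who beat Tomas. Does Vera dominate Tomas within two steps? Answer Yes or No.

Vera did not beat Tomas directly.
Vera beat Liang, Hana, Bruno, but each of them lost to Tomas. No two-step path.

No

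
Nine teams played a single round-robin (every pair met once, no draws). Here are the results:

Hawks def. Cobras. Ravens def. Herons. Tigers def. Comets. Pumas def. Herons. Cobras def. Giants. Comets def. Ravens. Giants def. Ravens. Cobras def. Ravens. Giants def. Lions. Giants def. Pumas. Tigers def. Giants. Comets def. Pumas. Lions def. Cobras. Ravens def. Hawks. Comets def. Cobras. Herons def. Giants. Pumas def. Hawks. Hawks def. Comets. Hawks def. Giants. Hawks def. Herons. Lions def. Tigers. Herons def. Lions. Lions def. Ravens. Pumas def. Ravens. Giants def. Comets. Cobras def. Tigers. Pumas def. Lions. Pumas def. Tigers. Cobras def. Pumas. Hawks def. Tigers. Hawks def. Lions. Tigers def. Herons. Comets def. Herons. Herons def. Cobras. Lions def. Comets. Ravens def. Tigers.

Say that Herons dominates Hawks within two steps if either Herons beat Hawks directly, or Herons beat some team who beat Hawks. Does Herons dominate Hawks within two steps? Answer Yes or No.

Herons did not beat Hawks directly.
Herons beat Giants, Lions, Cobras, but each of them lost to Hawks. No two-step path.

No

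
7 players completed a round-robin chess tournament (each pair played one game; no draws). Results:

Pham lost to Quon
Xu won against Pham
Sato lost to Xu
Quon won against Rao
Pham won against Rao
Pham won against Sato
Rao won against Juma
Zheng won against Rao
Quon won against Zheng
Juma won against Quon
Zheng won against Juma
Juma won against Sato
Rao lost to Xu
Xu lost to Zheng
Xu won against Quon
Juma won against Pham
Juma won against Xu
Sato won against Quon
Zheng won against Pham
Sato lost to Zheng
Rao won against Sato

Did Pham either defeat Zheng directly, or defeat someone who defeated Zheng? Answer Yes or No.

No

Pham did not beat Zheng directly.
Pham beat Rao, Sato, but each of them lost to Zheng. No two-step path.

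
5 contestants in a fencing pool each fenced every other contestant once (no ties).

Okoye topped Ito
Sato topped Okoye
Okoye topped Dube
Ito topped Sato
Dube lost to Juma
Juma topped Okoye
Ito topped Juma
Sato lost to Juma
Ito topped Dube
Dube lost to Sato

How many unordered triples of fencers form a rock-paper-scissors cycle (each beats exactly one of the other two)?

2

Of the C(5,3) = 10 triples, the cyclic ones are: {Ito, Juma, Okoye}; {Ito, Okoye, Sato}.
That is 2.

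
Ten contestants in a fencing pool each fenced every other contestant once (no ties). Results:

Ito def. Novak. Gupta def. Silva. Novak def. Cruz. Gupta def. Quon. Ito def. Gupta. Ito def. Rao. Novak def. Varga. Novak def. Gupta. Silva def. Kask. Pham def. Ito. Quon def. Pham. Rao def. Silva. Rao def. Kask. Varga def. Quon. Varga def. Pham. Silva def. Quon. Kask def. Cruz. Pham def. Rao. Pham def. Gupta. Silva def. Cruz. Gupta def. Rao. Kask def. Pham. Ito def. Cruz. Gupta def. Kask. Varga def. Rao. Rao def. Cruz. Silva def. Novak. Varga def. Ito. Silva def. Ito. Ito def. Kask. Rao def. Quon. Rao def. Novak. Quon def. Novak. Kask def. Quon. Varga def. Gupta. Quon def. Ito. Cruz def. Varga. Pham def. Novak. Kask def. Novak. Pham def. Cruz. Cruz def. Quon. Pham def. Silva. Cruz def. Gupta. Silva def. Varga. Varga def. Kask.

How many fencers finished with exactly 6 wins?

Win totals: Pham 6, Kask 4, Novak 3, Ito 5, Silva 6, Gupta 4, Varga 6, Rao 5, Cruz 3, Quon 3.
Exactly 6: Pham, Silva, Varga — 3 fencers.

3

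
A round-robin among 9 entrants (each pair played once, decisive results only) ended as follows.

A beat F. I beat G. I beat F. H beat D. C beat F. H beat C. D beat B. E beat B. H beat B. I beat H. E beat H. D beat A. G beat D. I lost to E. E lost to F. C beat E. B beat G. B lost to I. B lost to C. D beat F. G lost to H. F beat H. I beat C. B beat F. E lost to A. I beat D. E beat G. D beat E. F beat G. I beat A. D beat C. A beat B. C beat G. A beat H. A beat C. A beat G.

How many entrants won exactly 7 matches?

Win totals: A 6, B 2, C 4, D 5, E 4, F 3, G 1, H 4, I 7.
Exactly 7: I — 1 entrant.

1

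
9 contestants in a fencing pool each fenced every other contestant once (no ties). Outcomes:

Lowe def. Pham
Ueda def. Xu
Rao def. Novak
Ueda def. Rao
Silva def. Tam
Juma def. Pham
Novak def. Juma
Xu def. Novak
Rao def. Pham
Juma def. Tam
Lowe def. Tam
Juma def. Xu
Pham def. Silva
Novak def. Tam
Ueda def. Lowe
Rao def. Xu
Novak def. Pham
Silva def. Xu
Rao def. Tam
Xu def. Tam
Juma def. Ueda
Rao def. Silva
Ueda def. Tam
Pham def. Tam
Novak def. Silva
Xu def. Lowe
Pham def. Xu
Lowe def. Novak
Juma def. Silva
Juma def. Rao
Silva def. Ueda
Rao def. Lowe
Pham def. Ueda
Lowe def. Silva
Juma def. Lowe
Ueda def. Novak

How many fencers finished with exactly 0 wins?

1

Win totals: Xu 3, Juma 7, Pham 4, Ueda 5, Rao 6, Lowe 4, Novak 4, Tam 0, Silva 3.
Exactly 0: Tam — 1 fencer.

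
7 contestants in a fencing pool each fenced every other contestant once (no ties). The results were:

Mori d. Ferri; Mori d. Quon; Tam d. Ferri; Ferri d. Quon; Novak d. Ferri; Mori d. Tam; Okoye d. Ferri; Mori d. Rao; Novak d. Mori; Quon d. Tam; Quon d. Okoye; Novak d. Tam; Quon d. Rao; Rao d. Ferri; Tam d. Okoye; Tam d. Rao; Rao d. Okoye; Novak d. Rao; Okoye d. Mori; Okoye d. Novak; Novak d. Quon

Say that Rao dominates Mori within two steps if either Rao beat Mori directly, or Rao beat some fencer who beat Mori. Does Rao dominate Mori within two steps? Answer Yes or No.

Yes

Rao did not beat Mori directly.
Rao beat Okoye, Ferri. Of those, Okoye beat Mori.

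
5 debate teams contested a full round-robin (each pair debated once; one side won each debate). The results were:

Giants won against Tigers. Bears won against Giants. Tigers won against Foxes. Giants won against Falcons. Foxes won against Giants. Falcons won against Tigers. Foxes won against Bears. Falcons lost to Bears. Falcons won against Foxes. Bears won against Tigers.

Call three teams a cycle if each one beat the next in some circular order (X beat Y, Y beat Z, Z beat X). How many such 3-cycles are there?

4

Win totals: Foxes 2, Tigers 1, Falcons 2, Giants 2, Bears 3.
A team with w wins dominates both others in C(w,2) triples; summing gives 1 + 0 + 1 + 1 + 3 = 6 transitive triples.
Total triples C(5,3) = 10, so cyclic triples = 10 − 6 = 4.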